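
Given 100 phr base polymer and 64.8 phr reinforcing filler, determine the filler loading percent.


Filler % = filler / (rubber + filler) * 100
= 64.8 / (100 + 64.8) * 100
= 64.8 / 164.8 * 100
= 39.32%

39.32%


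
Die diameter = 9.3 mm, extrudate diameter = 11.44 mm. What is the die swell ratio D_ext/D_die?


Die swell ratio = D_extrudate / D_die
= 11.44 / 9.3
= 1.23

Die swell = 1.23


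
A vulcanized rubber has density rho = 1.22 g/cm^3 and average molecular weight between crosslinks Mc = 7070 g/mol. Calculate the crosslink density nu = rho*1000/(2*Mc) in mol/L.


nu = rho * 1000 / (2 * Mc)
nu = 1.22 * 1000 / (2 * 7070)
nu = 1220.0 / 14140
nu = 0.0863 mol/L

0.0863 mol/L


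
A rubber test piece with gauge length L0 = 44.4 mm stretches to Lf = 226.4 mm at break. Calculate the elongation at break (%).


Elongation = (Lf - L0) / L0 * 100
= (226.4 - 44.4) / 44.4 * 100
= 182.0 / 44.4 * 100
= 409.9%

409.9%


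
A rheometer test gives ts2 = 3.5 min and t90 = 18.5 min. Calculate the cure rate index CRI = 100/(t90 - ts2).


CRI = 100 / (t90 - ts2)
= 100 / (18.5 - 3.5)
= 100 / 15.0
= 6.67 min^-1

6.67 min^-1


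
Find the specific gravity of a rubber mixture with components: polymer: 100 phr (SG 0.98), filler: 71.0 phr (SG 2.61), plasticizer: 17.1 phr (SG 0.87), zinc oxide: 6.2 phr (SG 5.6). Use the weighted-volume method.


Sum of weights = 194.3
Volume contributions:
  polymer: 100/0.98 = 102.0408
  filler: 71.0/2.61 = 27.2031
  plasticizer: 17.1/0.87 = 19.6552
  zinc oxide: 6.2/5.6 = 1.1071
Sum of volumes = 150.0062
SG = 194.3 / 150.0062 = 1.295

SG = 1.295


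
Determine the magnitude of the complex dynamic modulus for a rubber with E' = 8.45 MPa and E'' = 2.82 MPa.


|E*| = sqrt(E'^2 + E''^2)
= sqrt(8.45^2 + 2.82^2)
= sqrt(71.4025 + 7.9524)
= 8.908 MPa

8.908 MPa


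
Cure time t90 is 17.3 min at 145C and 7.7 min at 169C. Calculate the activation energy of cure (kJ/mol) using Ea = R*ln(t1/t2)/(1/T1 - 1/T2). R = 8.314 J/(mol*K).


T1 = 418.15 K, T2 = 442.15 K
1/T1 - 1/T2 = 1.2981e-04
ln(t1/t2) = ln(17.3/7.7) = 0.8095
Ea = 8.314 * 0.8095 / 1.2981e-04 = 51845.3659 J/mol
Ea = 51.85 kJ/mol

51.85 kJ/mol


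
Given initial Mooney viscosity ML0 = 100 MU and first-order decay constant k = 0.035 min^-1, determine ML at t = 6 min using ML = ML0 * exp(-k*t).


ML = ML0 * exp(-k * t)
ML = 100 * exp(-0.035 * 6)
ML = 100 * 0.8106
ML = 81.06 MU

81.06 MU


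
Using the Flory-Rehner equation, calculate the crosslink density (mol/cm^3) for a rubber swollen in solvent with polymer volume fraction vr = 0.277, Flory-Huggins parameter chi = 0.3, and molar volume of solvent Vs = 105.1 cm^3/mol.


ln(1 - vr) = ln(1 - 0.277) = -0.3243
Numerator = -((-0.3243) + 0.277 + 0.3 * 0.277^2) = 0.0243
Denominator = 105.1 * (0.277^(1/3) - 0.277/2) = 53.9550
nu = 0.0243 / 53.9550 = 4.5088e-04 mol/cm^3

4.5088e-04 mol/cm^3


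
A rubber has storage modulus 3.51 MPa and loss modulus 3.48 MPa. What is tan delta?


tan delta = E'' / E'
= 3.48 / 3.51
= 0.9915

tan delta = 0.9915


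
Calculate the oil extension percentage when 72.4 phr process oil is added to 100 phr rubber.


Oil % = oil / (100 + oil) * 100
= 72.4 / (100 + 72.4) * 100
= 72.4 / 172.4 * 100
= 42.0%

42.0%


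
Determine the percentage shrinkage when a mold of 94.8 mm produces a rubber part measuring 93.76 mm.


Shrinkage = (mold - part) / mold * 100
= (94.8 - 93.76) / 94.8 * 100
= 1.04 / 94.8 * 100
= 1.1%

1.1%


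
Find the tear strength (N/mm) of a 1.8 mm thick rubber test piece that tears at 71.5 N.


Tear strength = force / thickness
= 71.5 / 1.8
= 39.72 N/mm

39.72 N/mm


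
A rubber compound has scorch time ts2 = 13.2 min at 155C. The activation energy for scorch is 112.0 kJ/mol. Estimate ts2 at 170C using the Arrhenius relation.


Convert temperatures: T1 = 155 + 273.15 = 428.15 K, T2 = 170 + 273.15 = 443.15 K
ts2_new = 13.2 * exp(112000 / 8.314 * (1/443.15 - 1/428.15))
1/T2 - 1/T1 = -7.9058e-05
ts2_new = 4.55 min

4.55 min


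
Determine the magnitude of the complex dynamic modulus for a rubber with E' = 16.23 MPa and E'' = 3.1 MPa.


|E*| = sqrt(E'^2 + E''^2)
= sqrt(16.23^2 + 3.1^2)
= sqrt(263.4129 + 9.6100)
= 16.523 MPa

16.523 MPa


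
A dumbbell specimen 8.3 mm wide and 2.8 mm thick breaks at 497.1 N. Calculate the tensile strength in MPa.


Area = width * thickness = 8.3 * 2.8 = 23.24 mm^2
TS = force / area = 497.1 / 23.24 = 21.39 MPa

21.39 MPa


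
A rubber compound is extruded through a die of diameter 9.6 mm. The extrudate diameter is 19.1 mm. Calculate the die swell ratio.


Die swell ratio = D_extrudate / D_die
= 19.1 / 9.6
= 1.99

Die swell = 1.99


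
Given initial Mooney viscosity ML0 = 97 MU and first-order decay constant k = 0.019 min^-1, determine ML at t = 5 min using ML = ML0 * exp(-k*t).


ML = ML0 * exp(-k * t)
ML = 97 * exp(-0.019 * 5)
ML = 97 * 0.9094
ML = 88.21 MU

88.21 MU


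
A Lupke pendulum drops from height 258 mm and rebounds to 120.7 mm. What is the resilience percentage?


Resilience = h_rebound / h_drop * 100
= 120.7 / 258 * 100
= 46.8%

46.8%


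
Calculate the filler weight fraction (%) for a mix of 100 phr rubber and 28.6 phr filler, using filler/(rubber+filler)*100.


Filler % = filler / (rubber + filler) * 100
= 28.6 / (100 + 28.6) * 100
= 28.6 / 128.6 * 100
= 22.24%

22.24%


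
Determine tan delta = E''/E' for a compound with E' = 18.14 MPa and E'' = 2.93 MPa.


tan delta = E'' / E'
= 2.93 / 18.14
= 0.1615

tan delta = 0.1615


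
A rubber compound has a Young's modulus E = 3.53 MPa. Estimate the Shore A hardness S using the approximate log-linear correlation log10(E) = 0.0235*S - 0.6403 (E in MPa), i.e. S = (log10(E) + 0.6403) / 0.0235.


log10(E) = 0.0235*S - 0.6403  =>  S = (log10(E) + 0.6403) / 0.0235
log10(3.53) = 0.547775
S = (0.547775 + 0.6403) / 0.0235 = 1.188075 / 0.0235
S = 50.6

Shore A = 50.6


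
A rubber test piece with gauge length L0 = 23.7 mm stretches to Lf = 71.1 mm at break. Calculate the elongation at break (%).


Elongation = (Lf - L0) / L0 * 100
= (71.1 - 23.7) / 23.7 * 100
= 47.4 / 23.7 * 100
= 200.0%

200.0%


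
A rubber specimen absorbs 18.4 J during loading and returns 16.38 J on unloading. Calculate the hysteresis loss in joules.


Hysteresis loss = loading - unloading
= 18.4 - 16.38
= 2.02 J

2.02 J


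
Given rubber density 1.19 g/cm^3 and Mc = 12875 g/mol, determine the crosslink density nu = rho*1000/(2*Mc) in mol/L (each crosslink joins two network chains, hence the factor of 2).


nu = rho * 1000 / (2 * Mc)
nu = 1.19 * 1000 / (2 * 12875)
nu = 1190.0 / 25750
nu = 0.0462 mol/L

0.0462 mol/L


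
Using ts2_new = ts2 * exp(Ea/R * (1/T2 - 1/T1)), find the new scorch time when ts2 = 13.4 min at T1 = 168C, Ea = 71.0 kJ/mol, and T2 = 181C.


Convert temperatures: T1 = 168 + 273.15 = 441.15 K, T2 = 181 + 273.15 = 454.15 K
ts2_new = 13.4 * exp(71000 / 8.314 * (1/454.15 - 1/441.15))
1/T2 - 1/T1 = -6.4887e-05
ts2_new = 7.7 min

7.7 min


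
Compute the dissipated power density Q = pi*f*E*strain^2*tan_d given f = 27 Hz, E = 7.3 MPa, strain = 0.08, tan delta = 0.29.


Q = pi * f * E * strain^2 * tan_d
= pi * 27 * 7.3 * 0.08^2 * 0.29
= pi * 27 * 7.3 * 0.0064 * 0.29
= 1.1492

Q = 1.1492


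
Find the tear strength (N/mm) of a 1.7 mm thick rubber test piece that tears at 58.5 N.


Tear strength = force / thickness
= 58.5 / 1.7
= 34.41 N/mm

34.41 N/mm


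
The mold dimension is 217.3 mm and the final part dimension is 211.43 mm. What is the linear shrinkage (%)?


Shrinkage = (mold - part) / mold * 100
= (217.3 - 211.43) / 217.3 * 100
= 5.87 / 217.3 * 100
= 2.7%

2.7%


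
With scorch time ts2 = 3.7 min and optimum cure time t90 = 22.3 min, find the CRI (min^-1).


CRI = 100 / (t90 - ts2)
= 100 / (22.3 - 3.7)
= 100 / 18.6
= 5.38 min^-1

5.38 min^-1


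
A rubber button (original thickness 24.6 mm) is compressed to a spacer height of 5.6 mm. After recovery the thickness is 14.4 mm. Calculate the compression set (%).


CS = (t0 - recovered) / (t0 - ts) * 100
= (24.6 - 14.4) / (24.6 - 5.6) * 100
= 10.2 / 19.0 * 100
= 53.7%

53.7%


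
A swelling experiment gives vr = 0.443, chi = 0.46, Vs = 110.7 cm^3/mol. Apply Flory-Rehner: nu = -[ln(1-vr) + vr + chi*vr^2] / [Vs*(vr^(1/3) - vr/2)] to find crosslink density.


ln(1 - vr) = ln(1 - 0.443) = -0.5852
Numerator = -((-0.5852) + 0.443 + 0.46 * 0.443^2) = 0.0519
Denominator = 110.7 * (0.443^(1/3) - 0.443/2) = 59.8682
nu = 0.0519 / 59.8682 = 8.6716e-04 mol/cm^3

8.6716e-04 mol/cm^3


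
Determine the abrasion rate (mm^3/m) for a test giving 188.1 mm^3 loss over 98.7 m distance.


Rate = volume_loss / distance
= 188.1 / 98.7
= 1.906 mm^3/m

1.906 mm^3/m


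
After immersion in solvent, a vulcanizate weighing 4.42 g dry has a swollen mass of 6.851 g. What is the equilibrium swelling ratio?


Q = W_swollen / W_dry
Q = 6.851 / 4.42
Q = 1.55

Q = 1.55


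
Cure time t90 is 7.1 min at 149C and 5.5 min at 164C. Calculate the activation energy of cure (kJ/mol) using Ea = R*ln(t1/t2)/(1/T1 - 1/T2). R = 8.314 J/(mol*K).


T1 = 422.15 K, T2 = 437.15 K
1/T1 - 1/T2 = 8.1282e-05
ln(t1/t2) = ln(7.1/5.5) = 0.2553
Ea = 8.314 * 0.2553 / 8.1282e-05 = 26118.3822 J/mol
Ea = 26.12 kJ/mol

26.12 kJ/mol


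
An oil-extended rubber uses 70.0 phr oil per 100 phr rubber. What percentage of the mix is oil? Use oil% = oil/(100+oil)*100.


Oil % = oil / (100 + oil) * 100
= 70.0 / (100 + 70.0) * 100
= 70.0 / 170.0 * 100
= 41.18%

41.18%


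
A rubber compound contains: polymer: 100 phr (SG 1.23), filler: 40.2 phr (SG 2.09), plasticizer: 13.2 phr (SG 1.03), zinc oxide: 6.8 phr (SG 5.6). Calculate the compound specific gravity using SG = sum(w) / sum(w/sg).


Sum of weights = 160.2
Volume contributions:
  polymer: 100/1.23 = 81.3008
  filler: 40.2/2.09 = 19.2344
  plasticizer: 13.2/1.03 = 12.8155
  zinc oxide: 6.8/5.6 = 1.2143
Sum of volumes = 114.5651
SG = 160.2 / 114.5651 = 1.398

SG = 1.398


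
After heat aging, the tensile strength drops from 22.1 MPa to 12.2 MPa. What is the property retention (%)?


Retention = aged / original * 100
= 12.2 / 22.1 * 100
= 55.2%

55.2%


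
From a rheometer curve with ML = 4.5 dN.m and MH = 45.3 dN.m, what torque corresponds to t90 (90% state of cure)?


M90 = ML + 0.9 * (MH - ML)
M90 = 4.5 + 0.9 * (45.3 - 4.5)
M90 = 4.5 + 0.9 * 40.8
M90 = 41.22 dN.m

41.22 dN.m


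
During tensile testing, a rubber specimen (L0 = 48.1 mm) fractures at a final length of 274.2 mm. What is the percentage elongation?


Elongation = (Lf - L0) / L0 * 100
= (274.2 - 48.1) / 48.1 * 100
= 226.1 / 48.1 * 100
= 470.1%

470.1%


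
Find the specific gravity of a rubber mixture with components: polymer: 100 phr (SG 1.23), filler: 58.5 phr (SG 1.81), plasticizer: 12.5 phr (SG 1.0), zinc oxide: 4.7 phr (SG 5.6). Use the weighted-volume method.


Sum of weights = 175.7
Volume contributions:
  polymer: 100/1.23 = 81.3008
  filler: 58.5/1.81 = 32.3204
  plasticizer: 12.5/1.0 = 12.5000
  zinc oxide: 4.7/5.6 = 0.8393
Sum of volumes = 126.9605
SG = 175.7 / 126.9605 = 1.384

SG = 1.384


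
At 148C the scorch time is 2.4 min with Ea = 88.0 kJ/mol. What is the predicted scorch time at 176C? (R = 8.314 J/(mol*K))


Convert temperatures: T1 = 148 + 273.15 = 421.15 K, T2 = 176 + 273.15 = 449.15 K
ts2_new = 2.4 * exp(88000 / 8.314 * (1/449.15 - 1/421.15))
1/T2 - 1/T1 = -1.4802e-04
ts2_new = 0.5 min

0.5 min


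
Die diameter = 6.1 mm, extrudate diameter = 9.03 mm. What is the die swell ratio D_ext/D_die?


Die swell ratio = D_extrudate / D_die
= 9.03 / 6.1
= 1.48

Die swell = 1.48


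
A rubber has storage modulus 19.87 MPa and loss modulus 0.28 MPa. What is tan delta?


tan delta = E'' / E'
= 0.28 / 19.87
= 0.0141

tan delta = 0.0141


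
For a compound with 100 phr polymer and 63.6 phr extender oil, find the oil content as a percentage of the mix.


Oil % = oil / (100 + oil) * 100
= 63.6 / (100 + 63.6) * 100
= 63.6 / 163.6 * 100
= 38.88%

38.88%


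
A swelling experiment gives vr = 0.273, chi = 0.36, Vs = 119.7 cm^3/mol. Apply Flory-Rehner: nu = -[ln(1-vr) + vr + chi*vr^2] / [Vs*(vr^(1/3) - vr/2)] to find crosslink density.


ln(1 - vr) = ln(1 - 0.273) = -0.3188
Numerator = -((-0.3188) + 0.273 + 0.36 * 0.273^2) = 0.0190
Denominator = 119.7 * (0.273^(1/3) - 0.273/2) = 61.3122
nu = 0.0190 / 61.3122 = 3.0986e-04 mol/cm^3

3.0986e-04 mol/cm^3


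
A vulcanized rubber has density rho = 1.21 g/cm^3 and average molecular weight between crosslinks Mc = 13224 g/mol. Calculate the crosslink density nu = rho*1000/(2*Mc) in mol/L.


nu = rho * 1000 / (2 * Mc)
nu = 1.21 * 1000 / (2 * 13224)
nu = 1210.0 / 26448
nu = 0.0458 mol/L

0.0458 mol/L


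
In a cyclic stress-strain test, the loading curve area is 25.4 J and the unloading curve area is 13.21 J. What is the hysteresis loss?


Hysteresis loss = loading - unloading
= 25.4 - 13.21
= 12.19 J

12.19 J


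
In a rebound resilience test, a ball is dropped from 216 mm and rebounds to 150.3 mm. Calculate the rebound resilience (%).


Resilience = h_rebound / h_drop * 100
= 150.3 / 216 * 100
= 69.6%

69.6%


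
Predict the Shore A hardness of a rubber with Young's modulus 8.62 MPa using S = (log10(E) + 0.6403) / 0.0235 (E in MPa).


log10(E) = 0.0235*S - 0.6403  =>  S = (log10(E) + 0.6403) / 0.0235
log10(8.62) = 0.935507
S = (0.935507 + 0.6403) / 0.0235 = 1.575807 / 0.0235
S = 67.1

Shore A = 67.1


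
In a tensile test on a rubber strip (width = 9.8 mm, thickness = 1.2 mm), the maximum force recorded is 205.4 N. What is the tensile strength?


Area = width * thickness = 9.8 * 1.2 = 11.76 mm^2
TS = force / area = 205.4 / 11.76 = 17.47 MPa

17.47 MPa


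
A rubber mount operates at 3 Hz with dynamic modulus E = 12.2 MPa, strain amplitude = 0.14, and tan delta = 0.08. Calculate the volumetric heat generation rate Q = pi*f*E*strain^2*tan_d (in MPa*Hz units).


Q = pi * f * E * strain^2 * tan_d
= pi * 3 * 12.2 * 0.14^2 * 0.08
= pi * 3 * 12.2 * 0.0196 * 0.08
= 0.1803

Q = 0.1803


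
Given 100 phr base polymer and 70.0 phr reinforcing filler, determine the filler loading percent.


Filler % = filler / (rubber + filler) * 100
= 70.0 / (100 + 70.0) * 100
= 70.0 / 170.0 * 100
= 41.18%

41.18%


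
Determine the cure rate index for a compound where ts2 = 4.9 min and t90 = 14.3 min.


CRI = 100 / (t90 - ts2)
= 100 / (14.3 - 4.9)
= 100 / 9.4
= 10.64 min^-1

10.64 min^-1


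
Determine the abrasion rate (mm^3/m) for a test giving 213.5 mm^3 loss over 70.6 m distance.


Rate = volume_loss / distance
= 213.5 / 70.6
= 3.024 mm^3/m

3.024 mm^3/m


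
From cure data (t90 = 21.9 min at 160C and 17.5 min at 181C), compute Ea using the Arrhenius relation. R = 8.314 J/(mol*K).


T1 = 433.15 K, T2 = 454.15 K
1/T1 - 1/T2 = 1.0675e-04
ln(t1/t2) = ln(21.9/17.5) = 0.2243
Ea = 8.314 * 0.2243 / 1.0675e-04 = 17467.4720 J/mol
Ea = 17.47 kJ/mol

17.47 kJ/mol


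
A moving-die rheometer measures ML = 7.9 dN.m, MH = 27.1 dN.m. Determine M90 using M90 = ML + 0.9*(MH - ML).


M90 = ML + 0.9 * (MH - ML)
M90 = 7.9 + 0.9 * (27.1 - 7.9)
M90 = 7.9 + 0.9 * 19.2
M90 = 25.18 dN.m

25.18 dN.m


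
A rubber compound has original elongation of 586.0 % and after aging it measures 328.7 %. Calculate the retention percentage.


Retention = aged / original * 100
= 328.7 / 586.0 * 100
= 56.1%

56.1%


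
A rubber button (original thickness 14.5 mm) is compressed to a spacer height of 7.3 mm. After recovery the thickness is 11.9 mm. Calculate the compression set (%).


CS = (t0 - recovered) / (t0 - ts) * 100
= (14.5 - 11.9) / (14.5 - 7.3) * 100
= 2.6 / 7.2 * 100
= 36.1%

36.1%


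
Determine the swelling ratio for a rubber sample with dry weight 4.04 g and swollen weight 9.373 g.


Q = W_swollen / W_dry
Q = 9.373 / 4.04
Q = 2.32

Q = 2.32


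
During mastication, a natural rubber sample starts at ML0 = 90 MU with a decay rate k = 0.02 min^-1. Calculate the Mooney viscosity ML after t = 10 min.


ML = ML0 * exp(-k * t)
ML = 90 * exp(-0.02 * 10)
ML = 90 * 0.8187
ML = 73.69 MU

73.69 MU


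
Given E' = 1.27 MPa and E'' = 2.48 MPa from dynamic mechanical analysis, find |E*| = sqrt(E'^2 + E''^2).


|E*| = sqrt(E'^2 + E''^2)
= sqrt(1.27^2 + 2.48^2)
= sqrt(1.6129 + 6.1504)
= 2.786 MPa

2.786 MPa


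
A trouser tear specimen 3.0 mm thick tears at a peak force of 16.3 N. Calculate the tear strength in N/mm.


Tear strength = force / thickness
= 16.3 / 3.0
= 5.43 N/mm

5.43 N/mm


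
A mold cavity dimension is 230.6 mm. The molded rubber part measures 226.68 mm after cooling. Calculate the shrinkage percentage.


Shrinkage = (mold - part) / mold * 100
= (230.6 - 226.68) / 230.6 * 100
= 3.92 / 230.6 * 100
= 1.7%

1.7%


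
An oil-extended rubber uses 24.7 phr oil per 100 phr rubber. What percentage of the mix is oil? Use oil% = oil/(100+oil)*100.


Oil % = oil / (100 + oil) * 100
= 24.7 / (100 + 24.7) * 100
= 24.7 / 124.7 * 100
= 19.81%

19.81%


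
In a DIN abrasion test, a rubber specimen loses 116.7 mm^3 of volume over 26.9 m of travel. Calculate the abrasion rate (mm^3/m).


Rate = volume_loss / distance
= 116.7 / 26.9
= 4.338 mm^3/m

4.338 mm^3/m


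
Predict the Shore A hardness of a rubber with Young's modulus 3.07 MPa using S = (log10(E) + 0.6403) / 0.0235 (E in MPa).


log10(E) = 0.0235*S - 0.6403  =>  S = (log10(E) + 0.6403) / 0.0235
log10(3.07) = 0.487138
S = (0.487138 + 0.6403) / 0.0235 = 1.127438 / 0.0235
S = 48.0

Shore A = 48.0


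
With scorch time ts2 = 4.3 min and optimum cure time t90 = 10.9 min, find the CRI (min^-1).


CRI = 100 / (t90 - ts2)
= 100 / (10.9 - 4.3)
= 100 / 6.6
= 15.15 min^-1

15.15 min^-1


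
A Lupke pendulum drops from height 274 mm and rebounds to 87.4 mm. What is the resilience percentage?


Resilience = h_rebound / h_drop * 100
= 87.4 / 274 * 100
= 31.9%

31.9%


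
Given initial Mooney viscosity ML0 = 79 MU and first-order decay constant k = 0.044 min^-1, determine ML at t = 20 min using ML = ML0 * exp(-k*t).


ML = ML0 * exp(-k * t)
ML = 79 * exp(-0.044 * 20)
ML = 79 * 0.4148
ML = 32.77 MU

32.77 MU


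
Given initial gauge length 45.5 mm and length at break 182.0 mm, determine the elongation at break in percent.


Elongation = (Lf - L0) / L0 * 100
= (182.0 - 45.5) / 45.5 * 100
= 136.5 / 45.5 * 100
= 300.0%

300.0%


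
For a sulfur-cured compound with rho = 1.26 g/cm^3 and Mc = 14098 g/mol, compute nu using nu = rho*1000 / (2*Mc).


nu = rho * 1000 / (2 * Mc)
nu = 1.26 * 1000 / (2 * 14098)
nu = 1260.0 / 28196
nu = 0.0447 mol/L

0.0447 mol/L


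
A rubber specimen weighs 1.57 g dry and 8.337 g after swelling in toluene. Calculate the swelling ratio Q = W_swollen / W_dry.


Q = W_swollen / W_dry
Q = 8.337 / 1.57
Q = 5.31

Q = 5.31


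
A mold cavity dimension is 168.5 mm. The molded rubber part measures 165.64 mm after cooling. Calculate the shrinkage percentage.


Shrinkage = (mold - part) / mold * 100
= (168.5 - 165.64) / 168.5 * 100
= 2.86 / 168.5 * 100
= 1.7%

1.7%


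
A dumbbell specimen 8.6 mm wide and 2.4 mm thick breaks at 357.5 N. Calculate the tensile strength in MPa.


Area = width * thickness = 8.6 * 2.4 = 20.64 mm^2
TS = force / area = 357.5 / 20.64 = 17.32 MPa

17.32 MPa


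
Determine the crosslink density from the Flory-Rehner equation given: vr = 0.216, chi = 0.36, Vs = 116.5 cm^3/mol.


ln(1 - vr) = ln(1 - 0.216) = -0.2433
Numerator = -((-0.2433) + 0.216 + 0.36 * 0.216^2) = 0.0106
Denominator = 116.5 * (0.216^(1/3) - 0.216/2) = 57.3180
nu = 0.0106 / 57.3180 = 1.8406e-04 mol/cm^3

1.8406e-04 mol/cm^3


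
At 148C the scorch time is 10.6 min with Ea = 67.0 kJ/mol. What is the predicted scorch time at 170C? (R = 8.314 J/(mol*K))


Convert temperatures: T1 = 148 + 273.15 = 421.15 K, T2 = 170 + 273.15 = 443.15 K
ts2_new = 10.6 * exp(67000 / 8.314 * (1/443.15 - 1/421.15))
1/T2 - 1/T1 = -1.1788e-04
ts2_new = 4.1 min

4.1 min


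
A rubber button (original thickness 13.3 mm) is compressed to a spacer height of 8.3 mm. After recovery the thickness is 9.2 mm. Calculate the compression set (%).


CS = (t0 - recovered) / (t0 - ts) * 100
= (13.3 - 9.2) / (13.3 - 8.3) * 100
= 4.1 / 5.0 * 100
= 82.0%

82.0%


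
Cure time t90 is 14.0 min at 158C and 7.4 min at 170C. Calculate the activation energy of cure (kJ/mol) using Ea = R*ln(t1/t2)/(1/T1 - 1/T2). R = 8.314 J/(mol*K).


T1 = 431.15 K, T2 = 443.15 K
1/T1 - 1/T2 = 6.2806e-05
ln(t1/t2) = ln(14.0/7.4) = 0.6376
Ea = 8.314 * 0.6376 / 6.2806e-05 = 84399.6770 J/mol
Ea = 84.4 kJ/mol

84.4 kJ/mol


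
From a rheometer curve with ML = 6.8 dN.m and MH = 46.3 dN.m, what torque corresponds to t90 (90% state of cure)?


M90 = ML + 0.9 * (MH - ML)
M90 = 6.8 + 0.9 * (46.3 - 6.8)
M90 = 6.8 + 0.9 * 39.5
M90 = 42.35 dN.m

42.35 dN.m


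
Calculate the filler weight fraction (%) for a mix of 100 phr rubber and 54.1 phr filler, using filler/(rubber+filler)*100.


Filler % = filler / (rubber + filler) * 100
= 54.1 / (100 + 54.1) * 100
= 54.1 / 154.1 * 100
= 35.11%

35.11%


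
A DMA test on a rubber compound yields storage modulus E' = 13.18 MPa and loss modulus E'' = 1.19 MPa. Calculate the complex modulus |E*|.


|E*| = sqrt(E'^2 + E''^2)
= sqrt(13.18^2 + 1.19^2)
= sqrt(173.7124 + 1.4161)
= 13.234 MPa

13.234 MPa


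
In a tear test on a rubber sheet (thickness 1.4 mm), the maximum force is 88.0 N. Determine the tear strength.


Tear strength = force / thickness
= 88.0 / 1.4
= 62.86 N/mm

62.86 N/mm


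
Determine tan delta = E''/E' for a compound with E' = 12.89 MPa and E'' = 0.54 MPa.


tan delta = E'' / E'
= 0.54 / 12.89
= 0.0419

tan delta = 0.0419


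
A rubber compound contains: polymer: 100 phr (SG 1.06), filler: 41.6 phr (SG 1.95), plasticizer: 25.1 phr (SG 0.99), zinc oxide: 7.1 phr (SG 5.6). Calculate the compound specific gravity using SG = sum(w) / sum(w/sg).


Sum of weights = 173.8
Volume contributions:
  polymer: 100/1.06 = 94.3396
  filler: 41.6/1.95 = 21.3333
  plasticizer: 25.1/0.99 = 25.3535
  zinc oxide: 7.1/5.6 = 1.2679
Sum of volumes = 142.2943
SG = 173.8 / 142.2943 = 1.221

SG = 1.221


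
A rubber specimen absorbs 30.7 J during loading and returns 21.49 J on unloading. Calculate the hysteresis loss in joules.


Hysteresis loss = loading - unloading
= 30.7 - 21.49
= 9.21 J

9.21 J


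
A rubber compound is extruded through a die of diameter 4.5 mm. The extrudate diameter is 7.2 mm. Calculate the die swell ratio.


Die swell ratio = D_extrudate / D_die
= 7.2 / 4.5
= 1.6

Die swell = 1.6


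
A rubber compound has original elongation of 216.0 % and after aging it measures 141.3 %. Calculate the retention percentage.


Retention = aged / original * 100
= 141.3 / 216.0 * 100
= 65.4%

65.4%


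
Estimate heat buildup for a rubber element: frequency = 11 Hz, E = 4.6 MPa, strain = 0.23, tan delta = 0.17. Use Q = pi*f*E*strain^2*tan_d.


Q = pi * f * E * strain^2 * tan_d
= pi * 11 * 4.6 * 0.23^2 * 0.17
= pi * 11 * 4.6 * 0.0529 * 0.17
= 1.4296

Q = 1.4296


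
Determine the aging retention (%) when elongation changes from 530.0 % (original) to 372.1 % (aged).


Retention = aged / original * 100
= 372.1 / 530.0 * 100
= 70.2%

70.2%


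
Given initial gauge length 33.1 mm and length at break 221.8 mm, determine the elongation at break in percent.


Elongation = (Lf - L0) / L0 * 100
= (221.8 - 33.1) / 33.1 * 100
= 188.7 / 33.1 * 100
= 570.1%

570.1%


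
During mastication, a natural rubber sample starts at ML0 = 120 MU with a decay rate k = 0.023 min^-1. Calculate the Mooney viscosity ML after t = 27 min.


ML = ML0 * exp(-k * t)
ML = 120 * exp(-0.023 * 27)
ML = 120 * 0.5374
ML = 64.49 MU

64.49 MU


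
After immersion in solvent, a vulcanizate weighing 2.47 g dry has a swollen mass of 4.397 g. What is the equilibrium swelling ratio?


Q = W_swollen / W_dry
Q = 4.397 / 2.47
Q = 1.78

Q = 1.78


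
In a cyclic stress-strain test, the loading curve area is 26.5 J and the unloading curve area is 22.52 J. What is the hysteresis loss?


Hysteresis loss = loading - unloading
= 26.5 - 22.52
= 3.98 J

3.98 J


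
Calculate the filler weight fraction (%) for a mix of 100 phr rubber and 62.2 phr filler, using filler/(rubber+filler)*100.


Filler % = filler / (rubber + filler) * 100
= 62.2 / (100 + 62.2) * 100
= 62.2 / 162.2 * 100
= 38.35%

38.35%


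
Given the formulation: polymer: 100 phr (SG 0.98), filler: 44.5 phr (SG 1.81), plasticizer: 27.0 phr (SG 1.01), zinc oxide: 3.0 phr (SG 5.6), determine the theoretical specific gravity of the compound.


Sum of weights = 174.5
Volume contributions:
  polymer: 100/0.98 = 102.0408
  filler: 44.5/1.81 = 24.5856
  plasticizer: 27.0/1.01 = 26.7327
  zinc oxide: 3.0/5.6 = 0.5357
Sum of volumes = 153.8948
SG = 174.5 / 153.8948 = 1.134

SG = 1.134


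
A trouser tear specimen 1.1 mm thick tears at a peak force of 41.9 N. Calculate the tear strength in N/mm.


Tear strength = force / thickness
= 41.9 / 1.1
= 38.09 N/mm

38.09 N/mm


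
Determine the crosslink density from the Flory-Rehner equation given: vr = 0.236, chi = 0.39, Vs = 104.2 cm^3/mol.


ln(1 - vr) = ln(1 - 0.236) = -0.2692
Numerator = -((-0.2692) + 0.236 + 0.39 * 0.236^2) = 0.0115
Denominator = 104.2 * (0.236^(1/3) - 0.236/2) = 52.0974
nu = 0.0115 / 52.0974 = 2.2009e-04 mol/cm^3

2.2009e-04 mol/cm^3


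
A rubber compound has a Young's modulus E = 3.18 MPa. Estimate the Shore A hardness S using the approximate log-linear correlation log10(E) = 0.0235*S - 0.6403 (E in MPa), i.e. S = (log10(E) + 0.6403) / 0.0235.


log10(E) = 0.0235*S - 0.6403  =>  S = (log10(E) + 0.6403) / 0.0235
log10(3.18) = 0.502427
S = (0.502427 + 0.6403) / 0.0235 = 1.142727 / 0.0235
S = 48.6

Shore A = 48.6


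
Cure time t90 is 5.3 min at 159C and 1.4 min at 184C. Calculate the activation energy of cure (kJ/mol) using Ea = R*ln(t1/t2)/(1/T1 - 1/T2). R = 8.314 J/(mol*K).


T1 = 432.15 K, T2 = 457.15 K
1/T1 - 1/T2 = 1.2655e-04
ln(t1/t2) = ln(5.3/1.4) = 1.3312
Ea = 8.314 * 1.3312 / 1.2655e-04 = 87461.6859 J/mol
Ea = 87.46 kJ/mol

87.46 kJ/mol


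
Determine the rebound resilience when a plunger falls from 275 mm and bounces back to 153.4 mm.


Resilience = h_rebound / h_drop * 100
= 153.4 / 275 * 100
= 55.8%

55.8%


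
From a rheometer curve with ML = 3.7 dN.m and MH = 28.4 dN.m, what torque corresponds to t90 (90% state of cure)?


M90 = ML + 0.9 * (MH - ML)
M90 = 3.7 + 0.9 * (28.4 - 3.7)
M90 = 3.7 + 0.9 * 24.7
M90 = 25.93 dN.m

25.93 dN.m


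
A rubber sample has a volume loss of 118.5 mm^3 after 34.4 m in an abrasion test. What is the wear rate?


Rate = volume_loss / distance
= 118.5 / 34.4
= 3.445 mm^3/m

3.445 mm^3/m


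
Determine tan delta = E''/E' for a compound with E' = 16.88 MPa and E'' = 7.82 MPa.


tan delta = E'' / E'
= 7.82 / 16.88
= 0.4633

tan delta = 0.4633


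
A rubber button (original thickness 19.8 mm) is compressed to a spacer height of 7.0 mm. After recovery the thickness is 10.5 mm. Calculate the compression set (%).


CS = (t0 - recovered) / (t0 - ts) * 100
= (19.8 - 10.5) / (19.8 - 7.0) * 100
= 9.3 / 12.8 * 100
= 72.7%

72.7%


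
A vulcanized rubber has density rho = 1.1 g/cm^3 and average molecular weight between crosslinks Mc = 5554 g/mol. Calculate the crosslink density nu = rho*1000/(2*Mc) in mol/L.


nu = rho * 1000 / (2 * Mc)
nu = 1.1 * 1000 / (2 * 5554)
nu = 1100.0 / 11108
nu = 0.0990 mol/L

0.0990 mol/L


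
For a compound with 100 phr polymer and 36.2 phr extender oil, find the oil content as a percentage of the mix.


Oil % = oil / (100 + oil) * 100
= 36.2 / (100 + 36.2) * 100
= 36.2 / 136.2 * 100
= 26.58%

26.58%


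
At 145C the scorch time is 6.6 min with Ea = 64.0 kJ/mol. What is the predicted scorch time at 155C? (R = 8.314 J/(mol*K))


Convert temperatures: T1 = 145 + 273.15 = 418.15 K, T2 = 155 + 273.15 = 428.15 K
ts2_new = 6.6 * exp(64000 / 8.314 * (1/428.15 - 1/418.15))
1/T2 - 1/T1 = -5.5856e-05
ts2_new = 4.29 min

4.29 min


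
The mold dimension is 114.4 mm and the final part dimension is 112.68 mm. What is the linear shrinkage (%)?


Shrinkage = (mold - part) / mold * 100
= (114.4 - 112.68) / 114.4 * 100
= 1.72 / 114.4 * 100
= 1.5%

1.5%


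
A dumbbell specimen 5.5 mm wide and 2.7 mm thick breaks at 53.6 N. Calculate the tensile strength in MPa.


Area = width * thickness = 5.5 * 2.7 = 14.85 mm^2
TS = force / area = 53.6 / 14.85 = 3.61 MPa

3.61 MPa


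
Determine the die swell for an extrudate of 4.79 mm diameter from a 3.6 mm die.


Die swell ratio = D_extrudate / D_die
= 4.79 / 3.6
= 1.331

Die swell = 1.331


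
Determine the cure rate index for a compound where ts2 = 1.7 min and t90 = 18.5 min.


CRI = 100 / (t90 - ts2)
= 100 / (18.5 - 1.7)
= 100 / 16.8
= 5.95 min^-1

5.95 min^-1


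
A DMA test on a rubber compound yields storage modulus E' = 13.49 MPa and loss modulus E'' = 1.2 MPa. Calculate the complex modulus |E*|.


|E*| = sqrt(E'^2 + E''^2)
= sqrt(13.49^2 + 1.2^2)
= sqrt(181.9801 + 1.4400)
= 13.543 MPa

13.543 MPa


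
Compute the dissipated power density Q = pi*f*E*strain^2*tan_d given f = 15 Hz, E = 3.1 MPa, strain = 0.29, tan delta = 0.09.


Q = pi * f * E * strain^2 * tan_d
= pi * 15 * 3.1 * 0.29^2 * 0.09
= pi * 15 * 3.1 * 0.0841 * 0.09
= 1.1057

Q = 1.1057


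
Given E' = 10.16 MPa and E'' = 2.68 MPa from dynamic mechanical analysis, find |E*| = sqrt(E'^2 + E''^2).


|E*| = sqrt(E'^2 + E''^2)
= sqrt(10.16^2 + 2.68^2)
= sqrt(103.2256 + 7.1824)
= 10.508 MPa

10.508 MPa


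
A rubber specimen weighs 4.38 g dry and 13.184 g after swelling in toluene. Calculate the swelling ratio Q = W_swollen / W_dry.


Q = W_swollen / W_dry
Q = 13.184 / 4.38
Q = 3.01

Q = 3.01


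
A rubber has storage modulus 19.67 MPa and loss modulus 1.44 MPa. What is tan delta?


tan delta = E'' / E'
= 1.44 / 19.67
= 0.0732

tan delta = 0.0732


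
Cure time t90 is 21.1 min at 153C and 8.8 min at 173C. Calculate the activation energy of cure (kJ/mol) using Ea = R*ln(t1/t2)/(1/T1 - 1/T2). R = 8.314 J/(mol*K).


T1 = 426.15 K, T2 = 446.15 K
1/T1 - 1/T2 = 1.0519e-04
ln(t1/t2) = ln(21.1/8.8) = 0.8745
Ea = 8.314 * 0.8745 / 1.0519e-04 = 69118.4222 J/mol
Ea = 69.12 kJ/mol

69.12 kJ/mol


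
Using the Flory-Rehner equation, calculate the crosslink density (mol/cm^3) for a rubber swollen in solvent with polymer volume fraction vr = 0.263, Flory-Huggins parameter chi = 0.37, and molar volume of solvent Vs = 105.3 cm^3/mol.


ln(1 - vr) = ln(1 - 0.263) = -0.3052
Numerator = -((-0.3052) + 0.263 + 0.37 * 0.263^2) = 0.0166
Denominator = 105.3 * (0.263^(1/3) - 0.263/2) = 53.6183
nu = 0.0166 / 53.6183 = 3.0913e-04 mol/cm^3

3.0913e-04 mol/cm^3


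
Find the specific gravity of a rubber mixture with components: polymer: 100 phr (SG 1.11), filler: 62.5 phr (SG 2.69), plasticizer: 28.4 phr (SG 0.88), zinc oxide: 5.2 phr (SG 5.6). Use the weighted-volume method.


Sum of weights = 196.1
Volume contributions:
  polymer: 100/1.11 = 90.0901
  filler: 62.5/2.69 = 23.2342
  plasticizer: 28.4/0.88 = 32.2727
  zinc oxide: 5.2/5.6 = 0.9286
Sum of volumes = 146.5256
SG = 196.1 / 146.5256 = 1.338

SG = 1.338


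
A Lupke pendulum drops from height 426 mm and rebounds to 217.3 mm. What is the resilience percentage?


Resilience = h_rebound / h_drop * 100
= 217.3 / 426 * 100
= 51.0%

51.0%


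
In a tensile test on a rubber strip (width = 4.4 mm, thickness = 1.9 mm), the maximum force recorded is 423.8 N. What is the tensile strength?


Area = width * thickness = 4.4 * 1.9 = 8.36 mm^2
TS = force / area = 423.8 / 8.36 = 50.69 MPa

50.69 MPa


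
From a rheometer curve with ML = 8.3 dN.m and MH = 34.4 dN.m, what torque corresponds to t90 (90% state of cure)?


M90 = ML + 0.9 * (MH - ML)
M90 = 8.3 + 0.9 * (34.4 - 8.3)
M90 = 8.3 + 0.9 * 26.1
M90 = 31.79 dN.m

31.79 dN.m


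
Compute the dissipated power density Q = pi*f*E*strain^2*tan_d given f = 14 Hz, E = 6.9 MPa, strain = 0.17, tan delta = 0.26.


Q = pi * f * E * strain^2 * tan_d
= pi * 14 * 6.9 * 0.17^2 * 0.26
= pi * 14 * 6.9 * 0.0289 * 0.26
= 2.2803

Q = 2.2803


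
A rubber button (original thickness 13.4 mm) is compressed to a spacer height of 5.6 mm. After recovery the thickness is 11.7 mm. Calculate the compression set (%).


CS = (t0 - recovered) / (t0 - ts) * 100
= (13.4 - 11.7) / (13.4 - 5.6) * 100
= 1.7 / 7.8 * 100
= 21.8%

21.8%


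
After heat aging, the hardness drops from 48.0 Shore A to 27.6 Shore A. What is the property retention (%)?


Retention = aged / original * 100
= 27.6 / 48.0 * 100
= 57.5%

57.5%


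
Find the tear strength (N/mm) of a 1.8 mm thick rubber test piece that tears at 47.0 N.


Tear strength = force / thickness
= 47.0 / 1.8
= 26.11 N/mm

26.11 N/mm


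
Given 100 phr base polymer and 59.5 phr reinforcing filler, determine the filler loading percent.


Filler % = filler / (rubber + filler) * 100
= 59.5 / (100 + 59.5) * 100
= 59.5 / 159.5 * 100
= 37.3%

37.3%


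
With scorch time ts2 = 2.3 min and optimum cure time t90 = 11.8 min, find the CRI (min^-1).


CRI = 100 / (t90 - ts2)
= 100 / (11.8 - 2.3)
= 100 / 9.5
= 10.53 min^-1

10.53 min^-1


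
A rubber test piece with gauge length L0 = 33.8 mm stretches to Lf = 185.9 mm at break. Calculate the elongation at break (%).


Elongation = (Lf - L0) / L0 * 100
= (185.9 - 33.8) / 33.8 * 100
= 152.1 / 33.8 * 100
= 450.0%

450.0%


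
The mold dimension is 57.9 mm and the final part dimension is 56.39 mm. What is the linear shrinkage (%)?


Shrinkage = (mold - part) / mold * 100
= (57.9 - 56.39) / 57.9 * 100
= 1.51 / 57.9 * 100
= 2.61%

2.61%


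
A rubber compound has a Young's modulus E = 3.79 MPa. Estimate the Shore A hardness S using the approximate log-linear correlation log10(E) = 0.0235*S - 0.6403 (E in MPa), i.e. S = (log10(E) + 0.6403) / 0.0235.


log10(E) = 0.0235*S - 0.6403  =>  S = (log10(E) + 0.6403) / 0.0235
log10(3.79) = 0.578639
S = (0.578639 + 0.6403) / 0.0235 = 1.218939 / 0.0235
S = 51.9

Shore A = 51.9


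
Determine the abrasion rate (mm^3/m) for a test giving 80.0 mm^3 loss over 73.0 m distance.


Rate = volume_loss / distance
= 80.0 / 73.0
= 1.096 mm^3/m

1.096 mm^3/m


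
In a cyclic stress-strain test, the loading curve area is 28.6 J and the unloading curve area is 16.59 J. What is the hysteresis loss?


Hysteresis loss = loading - unloading
= 28.6 - 16.59
= 12.01 J

12.01 J


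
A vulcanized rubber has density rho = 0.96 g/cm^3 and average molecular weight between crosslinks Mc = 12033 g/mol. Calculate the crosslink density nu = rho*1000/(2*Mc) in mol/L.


nu = rho * 1000 / (2 * Mc)
nu = 0.96 * 1000 / (2 * 12033)
nu = 960.0 / 24066
nu = 0.0399 mol/L

0.0399 mol/L


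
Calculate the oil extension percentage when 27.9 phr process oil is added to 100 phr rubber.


Oil % = oil / (100 + oil) * 100
= 27.9 / (100 + 27.9) * 100
= 27.9 / 127.9 * 100
= 21.81%

21.81%


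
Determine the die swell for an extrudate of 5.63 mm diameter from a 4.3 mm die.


Die swell ratio = D_extrudate / D_die
= 5.63 / 4.3
= 1.309

Die swell = 1.309


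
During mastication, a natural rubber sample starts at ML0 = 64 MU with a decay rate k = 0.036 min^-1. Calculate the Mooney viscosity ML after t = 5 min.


ML = ML0 * exp(-k * t)
ML = 64 * exp(-0.036 * 5)
ML = 64 * 0.8353
ML = 53.46 MU

53.46 MU


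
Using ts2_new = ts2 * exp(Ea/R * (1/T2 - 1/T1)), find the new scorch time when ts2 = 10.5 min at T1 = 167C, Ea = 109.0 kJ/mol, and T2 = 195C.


Convert temperatures: T1 = 167 + 273.15 = 440.15 K, T2 = 195 + 273.15 = 468.15 K
ts2_new = 10.5 * exp(109000 / 8.314 * (1/468.15 - 1/440.15))
1/T2 - 1/T1 = -1.3589e-04
ts2_new = 1.77 min

1.77 min


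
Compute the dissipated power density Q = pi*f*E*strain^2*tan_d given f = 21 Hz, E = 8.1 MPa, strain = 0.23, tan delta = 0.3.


Q = pi * f * E * strain^2 * tan_d
= pi * 21 * 8.1 * 0.23^2 * 0.3
= pi * 21 * 8.1 * 0.0529 * 0.3
= 8.4807

Q = 8.4807


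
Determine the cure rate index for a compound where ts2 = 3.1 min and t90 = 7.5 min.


CRI = 100 / (t90 - ts2)
= 100 / (7.5 - 3.1)
= 100 / 4.4
= 22.73 min^-1

22.73 min^-1


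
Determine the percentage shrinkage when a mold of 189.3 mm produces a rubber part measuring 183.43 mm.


Shrinkage = (mold - part) / mold * 100
= (189.3 - 183.43) / 189.3 * 100
= 5.87 / 189.3 * 100
= 3.1%

3.1%


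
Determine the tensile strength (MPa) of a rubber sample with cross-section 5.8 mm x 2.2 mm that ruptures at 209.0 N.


Area = width * thickness = 5.8 * 2.2 = 12.76 mm^2
TS = force / area = 209.0 / 12.76 = 16.38 MPa

16.38 MPa


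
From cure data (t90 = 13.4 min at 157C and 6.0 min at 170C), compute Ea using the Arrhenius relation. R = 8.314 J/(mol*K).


T1 = 430.15 K, T2 = 443.15 K
1/T1 - 1/T2 = 6.8198e-05
ln(t1/t2) = ln(13.4/6.0) = 0.8035
Ea = 8.314 * 0.8035 / 6.8198e-05 = 97953.6573 J/mol
Ea = 97.95 kJ/mol

97.95 kJ/mol


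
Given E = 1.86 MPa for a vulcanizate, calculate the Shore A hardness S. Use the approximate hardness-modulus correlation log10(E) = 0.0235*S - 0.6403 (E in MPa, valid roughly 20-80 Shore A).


log10(E) = 0.0235*S - 0.6403  =>  S = (log10(E) + 0.6403) / 0.0235
log10(1.86) = 0.269513
S = (0.269513 + 0.6403) / 0.0235 = 0.909813 / 0.0235
S = 38.7

Shore A = 38.7


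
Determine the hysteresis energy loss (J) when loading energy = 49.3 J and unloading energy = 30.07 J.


Hysteresis loss = loading - unloading
= 49.3 - 30.07
= 19.23 J

19.23 J


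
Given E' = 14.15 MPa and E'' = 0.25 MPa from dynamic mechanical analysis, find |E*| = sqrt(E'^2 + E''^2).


|E*| = sqrt(E'^2 + E''^2)
= sqrt(14.15^2 + 0.25^2)
= sqrt(200.2225 + 0.0625)
= 14.152 MPa

14.152 MPa


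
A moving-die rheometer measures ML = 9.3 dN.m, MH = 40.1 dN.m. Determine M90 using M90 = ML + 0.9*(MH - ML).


M90 = ML + 0.9 * (MH - ML)
M90 = 9.3 + 0.9 * (40.1 - 9.3)
M90 = 9.3 + 0.9 * 30.8
M90 = 37.02 dN.m

37.02 dN.m


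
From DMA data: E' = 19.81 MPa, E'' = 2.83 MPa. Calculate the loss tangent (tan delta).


tan delta = E'' / E'
= 2.83 / 19.81
= 0.1429

tan delta = 0.1429


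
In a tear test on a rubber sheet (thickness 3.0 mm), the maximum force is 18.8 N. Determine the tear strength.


Tear strength = force / thickness
= 18.8 / 3.0
= 6.27 N/mm

6.27 N/mm


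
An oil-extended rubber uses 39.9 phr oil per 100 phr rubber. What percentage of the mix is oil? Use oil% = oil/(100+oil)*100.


Oil % = oil / (100 + oil) * 100
= 39.9 / (100 + 39.9) * 100
= 39.9 / 139.9 * 100
= 28.52%

28.52%


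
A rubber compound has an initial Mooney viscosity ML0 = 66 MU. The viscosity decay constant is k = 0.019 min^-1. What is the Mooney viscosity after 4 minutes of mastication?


ML = ML0 * exp(-k * t)
ML = 66 * exp(-0.019 * 4)
ML = 66 * 0.9268
ML = 61.17 MU

61.17 MU


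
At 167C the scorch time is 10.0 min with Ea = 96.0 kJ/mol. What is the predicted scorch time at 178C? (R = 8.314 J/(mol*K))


Convert temperatures: T1 = 167 + 273.15 = 440.15 K, T2 = 178 + 273.15 = 451.15 K
ts2_new = 10.0 * exp(96000 / 8.314 * (1/451.15 - 1/440.15))
1/T2 - 1/T1 = -5.5395e-05
ts2_new = 5.27 min

5.27 min


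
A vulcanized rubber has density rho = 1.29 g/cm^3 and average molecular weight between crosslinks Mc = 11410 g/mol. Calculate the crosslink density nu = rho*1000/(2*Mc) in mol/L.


nu = rho * 1000 / (2 * Mc)
nu = 1.29 * 1000 / (2 * 11410)
nu = 1290.0 / 22820
nu = 0.0565 mol/L

0.0565 mol/L


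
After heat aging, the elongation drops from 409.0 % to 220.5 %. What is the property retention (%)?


Retention = aged / original * 100
= 220.5 / 409.0 * 100
= 53.9%

53.9%


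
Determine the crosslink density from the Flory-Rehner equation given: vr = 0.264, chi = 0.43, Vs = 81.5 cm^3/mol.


ln(1 - vr) = ln(1 - 0.264) = -0.3065
Numerator = -((-0.3065) + 0.264 + 0.43 * 0.264^2) = 0.0126
Denominator = 81.5 * (0.264^(1/3) - 0.264/2) = 41.5248
nu = 0.0126 / 41.5248 = 3.0237e-04 mol/cm^3

3.0237e-04 mol/cm^3
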